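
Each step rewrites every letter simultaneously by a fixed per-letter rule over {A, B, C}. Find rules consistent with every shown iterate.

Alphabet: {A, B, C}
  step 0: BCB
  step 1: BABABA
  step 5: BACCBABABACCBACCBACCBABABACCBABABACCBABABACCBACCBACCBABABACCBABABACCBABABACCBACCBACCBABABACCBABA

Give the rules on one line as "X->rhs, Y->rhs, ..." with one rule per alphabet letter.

A->CC, B->BA, C->BA

  step 0 ⇒ step 1: BCB ⇒ BA·BA·BA
    B ↦ BA
    C ↦ BA
    A ↦ CC  (constrained at step 1)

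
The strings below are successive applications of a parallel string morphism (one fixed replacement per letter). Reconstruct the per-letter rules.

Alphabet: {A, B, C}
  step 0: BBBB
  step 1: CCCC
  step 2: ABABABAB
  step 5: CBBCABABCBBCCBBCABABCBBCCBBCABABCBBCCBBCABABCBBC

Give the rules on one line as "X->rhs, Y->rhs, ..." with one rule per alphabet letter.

A->CBB, B->C, C->AB

  step 1 ⇒ step 2: CCCC ⇒ AB·AB·AB·AB
    C ↦ AB
    A ↦ CBB  (constrained at step 2)
  step 0 ⇒ step 1: BBBB ⇒ C·C·C·C
    B ↦ C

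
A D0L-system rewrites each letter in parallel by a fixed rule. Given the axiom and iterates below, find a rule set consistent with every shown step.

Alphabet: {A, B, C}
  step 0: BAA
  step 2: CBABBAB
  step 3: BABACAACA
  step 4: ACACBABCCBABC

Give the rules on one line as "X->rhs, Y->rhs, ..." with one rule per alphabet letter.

A->C, B->A, C->BAB

  step 3 ⇒ step 4: BABACAACA ⇒ A·C·A·C·BAB·C·C·BAB·C
    A ↦ C
    B ↦ A
    C ↦ BAB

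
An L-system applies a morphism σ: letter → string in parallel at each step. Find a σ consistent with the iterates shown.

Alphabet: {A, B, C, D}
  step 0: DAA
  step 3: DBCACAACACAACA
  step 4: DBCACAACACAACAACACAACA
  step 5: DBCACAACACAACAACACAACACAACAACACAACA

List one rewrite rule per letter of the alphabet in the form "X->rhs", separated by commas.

  step 4 ⇒ step 5: DBCACAACACAACAACACAACA ⇒ DB·C·A·CA·A·CA·CA·A·CA·A·CA·CA·A·CA·CA·A·CA·A·CA·CA·A·CA
    A ↦ CA
    B ↦ C
    C ↦ A
    D ↦ DB

A->CA, B->C, C->A, D->DB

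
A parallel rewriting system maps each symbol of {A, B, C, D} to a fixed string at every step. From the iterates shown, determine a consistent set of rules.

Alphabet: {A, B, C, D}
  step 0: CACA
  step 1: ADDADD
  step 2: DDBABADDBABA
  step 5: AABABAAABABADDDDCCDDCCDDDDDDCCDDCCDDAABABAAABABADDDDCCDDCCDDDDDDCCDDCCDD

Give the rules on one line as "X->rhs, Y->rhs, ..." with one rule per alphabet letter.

  step 1 ⇒ step 2: ADDADD ⇒ DD·BA·BA·DD·BA·BA
    A ↦ DD
    D ↦ BA
    B ↦ CC  (constrained at step 2)
  step 0 ⇒ step 1: CACA ⇒ A·DD·A·DD
    C ↦ A

A->DD, B->CC, C->A, D->BA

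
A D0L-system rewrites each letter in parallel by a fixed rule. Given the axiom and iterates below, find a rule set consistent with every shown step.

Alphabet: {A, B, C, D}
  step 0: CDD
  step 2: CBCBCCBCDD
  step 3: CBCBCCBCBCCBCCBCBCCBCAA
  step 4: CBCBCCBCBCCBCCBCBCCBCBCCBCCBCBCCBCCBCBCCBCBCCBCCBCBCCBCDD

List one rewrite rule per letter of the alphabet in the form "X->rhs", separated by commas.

A->D, B->BC, C->CBC, D->A

  step 3 ⇒ step 4: CBCBCCBCBCCBCCBCBCCBCAA ⇒ CBC·BC·CBC·BC·CBC·CBC·BC·CBC·BC·CBC·CBC·BC·CBC·CBC·BC·CBC·BC·CBC·CBC·BC·CBC·D·D
    A ↦ D
    B ↦ BC
    C ↦ CBC
  step 2 ⇒ step 3: CBCBCCBCDD ⇒ CBC·BC·CBC·BC·CBC·CBC·BC·CBC·A·A
    D ↦ A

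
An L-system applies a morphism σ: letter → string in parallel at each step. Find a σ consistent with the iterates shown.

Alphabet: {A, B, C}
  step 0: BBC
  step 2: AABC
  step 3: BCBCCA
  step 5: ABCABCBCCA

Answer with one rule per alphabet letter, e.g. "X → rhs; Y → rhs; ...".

  step 2 ⇒ step 3: AABC ⇒ BC·BC·C·A
    A ↦ BC
    B ↦ C
    C ↦ A

A->BC, B->C, C->A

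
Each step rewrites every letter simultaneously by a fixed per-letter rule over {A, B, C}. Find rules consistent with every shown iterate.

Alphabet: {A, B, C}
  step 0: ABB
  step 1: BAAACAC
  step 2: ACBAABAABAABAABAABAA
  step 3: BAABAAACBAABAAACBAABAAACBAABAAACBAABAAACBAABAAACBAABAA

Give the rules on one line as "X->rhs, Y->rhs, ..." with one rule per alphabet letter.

  step 2 ⇒ step 3: ACBAABAABAABAABAABAA ⇒ BAA·BAA·AC·BAA·BAA·AC·BAA·BAA·AC·BAA·BAA·AC·BAA·BAA·AC·BAA·BAA·AC·BAA·BAA
    A ↦ BAA
    B ↦ AC
    C ↦ BAA

A->BAA, B->AC, C->BAA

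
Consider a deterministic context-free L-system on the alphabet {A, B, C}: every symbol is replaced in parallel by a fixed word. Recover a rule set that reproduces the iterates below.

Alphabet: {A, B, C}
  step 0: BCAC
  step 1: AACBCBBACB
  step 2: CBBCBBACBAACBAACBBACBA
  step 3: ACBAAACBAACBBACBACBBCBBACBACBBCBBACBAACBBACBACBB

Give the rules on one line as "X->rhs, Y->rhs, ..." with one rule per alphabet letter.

A->CBB, B->A, C->ACB

  step 2 ⇒ step 3: CBBCBBACBAACBAACBBACBA ⇒ ACB·A·A·ACB·A·A·CBB·ACB·A·CBB·CBB·ACB·A·CBB·CBB·ACB·A·A·CBB·ACB·A·CBB
    A ↦ CBB
    B ↦ A
    C ↦ ACB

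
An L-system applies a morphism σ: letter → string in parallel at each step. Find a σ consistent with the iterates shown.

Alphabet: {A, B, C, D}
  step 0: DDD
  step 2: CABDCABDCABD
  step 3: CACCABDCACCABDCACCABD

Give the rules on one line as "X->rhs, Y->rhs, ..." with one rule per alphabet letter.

A->C, B->CA, C->CA, D->BD

  step 2 ⇒ step 3: CABDCABDCABD ⇒ CA·C·CA·BD·CA·C·CA·BD·CA·C·CA·BD
    A ↦ C
    B ↦ CA
    C ↦ CA
    D ↦ BD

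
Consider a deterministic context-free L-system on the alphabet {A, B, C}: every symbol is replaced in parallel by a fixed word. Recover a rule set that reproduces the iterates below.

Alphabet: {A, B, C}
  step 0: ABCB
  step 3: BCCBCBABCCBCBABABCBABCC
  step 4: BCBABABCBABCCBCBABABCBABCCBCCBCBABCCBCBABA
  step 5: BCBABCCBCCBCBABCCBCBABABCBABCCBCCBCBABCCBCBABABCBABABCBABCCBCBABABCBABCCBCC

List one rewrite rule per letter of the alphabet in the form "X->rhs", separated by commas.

A->C, B->BC, C->BA

  step 4 ⇒ step 5: BCBABABCBABCCBCBABABCBABCCBCCBCBABCCBCBABA ⇒ BC·BA·BC·C·BC·C·BC·BA·BC·C·BC·BA·BA·BC·BA·BC·C·BC·C·BC·BA·BC·C·BC·BA·BA·BC·BA·BA·BC·BA·BC·C·BC·BA·BA·BC·BA·BC·C·BC·C
    A ↦ C
    B ↦ BC
    C ↦ BA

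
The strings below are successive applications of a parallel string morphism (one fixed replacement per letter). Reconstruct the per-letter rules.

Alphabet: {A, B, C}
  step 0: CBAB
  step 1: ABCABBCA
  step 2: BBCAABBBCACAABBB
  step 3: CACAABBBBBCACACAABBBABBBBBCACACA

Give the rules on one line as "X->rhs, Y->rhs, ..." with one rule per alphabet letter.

  step 2 ⇒ step 3: BBCAABBBCACAABBB ⇒ CA·CA·AB·BB·BB·CA·CA·CA·AB·BB·AB·BB·BB·CA·CA·CA
    A ↦ BB
    B ↦ CA
    C ↦ AB

A->BB, B->CA, C->AB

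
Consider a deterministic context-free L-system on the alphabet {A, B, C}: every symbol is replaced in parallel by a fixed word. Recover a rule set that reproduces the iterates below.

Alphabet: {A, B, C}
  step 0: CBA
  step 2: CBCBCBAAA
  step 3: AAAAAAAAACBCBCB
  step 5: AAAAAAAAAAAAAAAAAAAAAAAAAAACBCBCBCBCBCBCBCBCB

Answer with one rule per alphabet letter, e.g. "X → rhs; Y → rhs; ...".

  step 2 ⇒ step 3: CBCBCBAAA ⇒ AA·A·AA·A·AA·A·CB·CB·CB
    A ↦ CB
    B ↦ A
    C ↦ AA

A->CB, B->A, C->AA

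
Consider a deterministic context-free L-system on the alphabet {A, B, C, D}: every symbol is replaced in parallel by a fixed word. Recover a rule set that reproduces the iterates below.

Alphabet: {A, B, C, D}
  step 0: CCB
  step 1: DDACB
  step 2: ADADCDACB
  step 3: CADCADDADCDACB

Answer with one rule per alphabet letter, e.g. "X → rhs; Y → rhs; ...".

A->C, B->ACB, C->D, D->AD

  step 2 ⇒ step 3: ADADCDACB ⇒ C·AD·C·AD·D·AD·C·D·ACB
    A ↦ C
    B ↦ ACB
    C ↦ D
    D ↦ AD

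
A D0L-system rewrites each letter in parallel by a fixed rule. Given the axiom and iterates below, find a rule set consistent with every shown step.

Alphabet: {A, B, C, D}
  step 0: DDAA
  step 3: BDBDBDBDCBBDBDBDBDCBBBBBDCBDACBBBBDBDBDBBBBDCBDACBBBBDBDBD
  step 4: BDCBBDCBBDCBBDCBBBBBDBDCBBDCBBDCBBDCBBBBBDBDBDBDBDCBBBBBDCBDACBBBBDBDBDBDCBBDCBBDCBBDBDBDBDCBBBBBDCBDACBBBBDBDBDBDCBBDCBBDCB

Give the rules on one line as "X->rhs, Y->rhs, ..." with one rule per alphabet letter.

  step 3 ⇒ step 4: BDBDBDBDCBBDBDBDBDCBBBBBDCBDACBBBBDBDBDBBBBDCBDACBBBBDBDBD ⇒ BD·CB·BD·CB·BD·CB·BD·CB·BBB·BD·BD·CB·BD·CB·BD·CB·BD·CB·BBB·BD·BD·BD·BD·BD·CB·BBB·BD·CB·DAC·BBB·BD·BD·BD·BD·CB·BD·CB·BD·CB·BD·BD·BD·BD·CB·BBB·BD·CB·DAC·BBB·BD·BD·BD·BD·CB·BD·CB·BD·CB
    A ↦ DAC
    B ↦ BD
    C ↦ BBB
    D ↦ CB

A->DAC, B->BD, C->BBB, D->CB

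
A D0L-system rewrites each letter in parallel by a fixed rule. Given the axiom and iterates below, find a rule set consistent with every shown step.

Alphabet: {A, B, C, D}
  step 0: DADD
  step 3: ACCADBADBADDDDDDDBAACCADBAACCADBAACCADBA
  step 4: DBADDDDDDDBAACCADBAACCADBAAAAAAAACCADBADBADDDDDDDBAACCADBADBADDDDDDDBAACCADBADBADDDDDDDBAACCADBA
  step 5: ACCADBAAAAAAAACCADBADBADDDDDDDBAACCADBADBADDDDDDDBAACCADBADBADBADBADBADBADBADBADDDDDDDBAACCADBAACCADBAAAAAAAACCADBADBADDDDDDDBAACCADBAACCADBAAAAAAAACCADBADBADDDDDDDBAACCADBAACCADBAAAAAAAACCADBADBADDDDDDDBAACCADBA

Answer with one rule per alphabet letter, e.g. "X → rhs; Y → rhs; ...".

A->DBA, B->CCA, C->DDD, D->A

  step 4 ⇒ step 5: DBADDDDDDDBAACCADBAACCADBAAAAAAAACCADBADBADDDDDDDBAACCADBADBADDDDDDDBAACCADBADBADDDDDDDBAACCADBA ⇒ A·CCA·DBA·A·A·A·A·A·A·A·CCA·DBA·DBA·DDD·DDD·DBA·A·CCA·DBA·DBA·DDD·DDD·DBA·A·CCA·DBA·DBA·DBA·DBA·DBA·DBA·DBA·DBA·DDD·DDD·DBA·A·CCA·DBA·A·CCA·DBA·A·A·A·A·A·A·A·CCA·DBA·DBA·DDD·DDD·DBA·A·CCA·DBA·A·CCA·DBA·A·A·A·A·A·A·A·CCA·DBA·DBA·DDD·DDD·DBA·A·CCA·DBA·A·CCA·DBA·A·A·A·A·A·A·A·CCA·DBA·DBA·DDD·DDD·DBA·A·CCA·DBA
    A ↦ DBA
    B ↦ CCA
    C ↦ DDD
    D ↦ A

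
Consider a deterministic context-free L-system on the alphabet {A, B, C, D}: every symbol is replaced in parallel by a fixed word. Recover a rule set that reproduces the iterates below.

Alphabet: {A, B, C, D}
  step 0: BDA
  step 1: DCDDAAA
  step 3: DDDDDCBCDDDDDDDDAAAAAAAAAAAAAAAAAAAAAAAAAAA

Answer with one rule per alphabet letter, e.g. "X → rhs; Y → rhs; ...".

  step 0 ⇒ step 1: BDA ⇒ DC·DD·AAA
    A ↦ AAA
    B ↦ DC
    D ↦ DD
    C ↦ BC  (constrained at step 1)

A->AAA, B->DC, C->BC, D->DD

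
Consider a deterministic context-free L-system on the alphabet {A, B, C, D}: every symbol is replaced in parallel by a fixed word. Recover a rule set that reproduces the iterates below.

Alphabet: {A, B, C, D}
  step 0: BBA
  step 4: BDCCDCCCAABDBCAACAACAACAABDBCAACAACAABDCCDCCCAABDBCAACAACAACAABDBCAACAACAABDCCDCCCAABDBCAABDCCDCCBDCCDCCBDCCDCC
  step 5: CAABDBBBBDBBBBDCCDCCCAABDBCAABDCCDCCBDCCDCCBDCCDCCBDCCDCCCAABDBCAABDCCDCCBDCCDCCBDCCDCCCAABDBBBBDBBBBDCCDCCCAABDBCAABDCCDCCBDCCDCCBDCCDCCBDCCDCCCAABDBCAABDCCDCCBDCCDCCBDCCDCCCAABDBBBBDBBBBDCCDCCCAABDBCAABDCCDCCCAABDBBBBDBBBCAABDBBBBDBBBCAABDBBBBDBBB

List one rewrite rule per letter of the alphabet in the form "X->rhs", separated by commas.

A->DCC, B->CAA, C->B, D->BDB

  step 4 ⇒ step 5: BDCCDCCCAABDBCAACAACAACAABDBCAACAACAABDCCDCCCAABDBCAACAACAACAABDBCAACAACAABDCCDCCCAABDBCAABDCCDCCBDCCDCCBDCCDCC ⇒ CAA·BDB·B·B·BDB·B·B·B·DCC·DCC·CAA·BDB·CAA·B·DCC·DCC·B·DCC·DCC·B·DCC·DCC·B·DCC·DCC·CAA·BDB·CAA·B·DCC·DCC·B·DCC·DCC·B·DCC·DCC·CAA·BDB·B·B·BDB·B·B·B·DCC·DCC·CAA·BDB·CAA·B·DCC·DCC·B·DCC·DCC·B·DCC·DCC·B·DCC·DCC·CAA·BDB·CAA·B·DCC·DCC·B·DCC·DCC·B·DCC·DCC·CAA·BDB·B·B·BDB·B·B·B·DCC·DCC·CAA·BDB·CAA·B·DCC·DCC·CAA·BDB·B·B·BDB·B·B·CAA·BDB·B·B·BDB·B·B·CAA·BDB·B·B·BDB·B·B
    A ↦ DCC
    B ↦ CAA
    C ↦ B
    D ↦ BDB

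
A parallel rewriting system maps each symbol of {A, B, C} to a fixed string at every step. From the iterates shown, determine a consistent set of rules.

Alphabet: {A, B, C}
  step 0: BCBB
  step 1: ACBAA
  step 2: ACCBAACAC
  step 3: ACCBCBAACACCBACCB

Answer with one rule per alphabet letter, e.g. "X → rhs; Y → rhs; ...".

A->AC, B->A, C->CB

  step 2 ⇒ step 3: ACCBAACAC ⇒ AC·CB·CB·A·AC·AC·CB·AC·CB
    A ↦ AC
    B ↦ A
    C ↦ CB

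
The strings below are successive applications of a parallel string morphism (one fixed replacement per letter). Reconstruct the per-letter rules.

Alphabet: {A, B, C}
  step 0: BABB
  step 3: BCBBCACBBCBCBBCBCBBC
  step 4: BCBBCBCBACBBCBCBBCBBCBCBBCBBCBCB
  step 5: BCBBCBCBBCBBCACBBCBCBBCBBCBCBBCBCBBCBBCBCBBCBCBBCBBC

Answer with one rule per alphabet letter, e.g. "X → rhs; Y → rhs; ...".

  step 4 ⇒ step 5: BCBBCBCBACBBCBCBBCBBCBCBBCBBCBCB ⇒ BC·B·BC·BC·B·BC·B·BC·AC·B·BC·BC·B·BC·B·BC·BC·B·BC·BC·B·BC·B·BC·BC·B·BC·BC·B·BC·B·BC
    A ↦ AC
    B ↦ BC
    C ↦ B

A->AC, B->BC, C->B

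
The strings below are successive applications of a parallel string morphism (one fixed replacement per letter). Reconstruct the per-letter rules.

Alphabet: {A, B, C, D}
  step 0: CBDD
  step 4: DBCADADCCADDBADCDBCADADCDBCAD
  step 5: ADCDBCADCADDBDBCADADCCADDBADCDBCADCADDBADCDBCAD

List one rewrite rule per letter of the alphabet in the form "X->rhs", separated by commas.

  step 4 ⇒ step 5: DBCADADCCADDBADCDBCADADCDBCAD ⇒ AD·C·DB·C·AD·C·AD·DB·DB·C·AD·AD·C·C·AD·DB·AD·C·DB·C·AD·C·AD·DB·AD·C·DB·C·AD
    A ↦ C
    B ↦ C
    C ↦ DB
    D ↦ AD

A->C, B->C, C->DB, D->AD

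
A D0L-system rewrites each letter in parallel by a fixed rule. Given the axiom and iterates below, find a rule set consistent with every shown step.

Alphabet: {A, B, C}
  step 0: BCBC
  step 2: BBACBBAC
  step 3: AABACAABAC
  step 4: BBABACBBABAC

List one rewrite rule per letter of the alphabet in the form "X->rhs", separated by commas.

  step 3 ⇒ step 4: AABACAABAC ⇒ B·B·A·B·AC·B·B·A·B·AC
    A ↦ B
    B ↦ A
    C ↦ AC

A->B, B->A, C->AC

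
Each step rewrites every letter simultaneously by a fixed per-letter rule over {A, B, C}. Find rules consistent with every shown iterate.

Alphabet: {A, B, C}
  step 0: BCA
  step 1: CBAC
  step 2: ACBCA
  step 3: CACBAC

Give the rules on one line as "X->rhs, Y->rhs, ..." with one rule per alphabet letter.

A->C, B->CB, C->A

  step 2 ⇒ step 3: ACBCA ⇒ C·A·CB·A·C
    A ↦ C
    B ↦ CB
    C ↦ A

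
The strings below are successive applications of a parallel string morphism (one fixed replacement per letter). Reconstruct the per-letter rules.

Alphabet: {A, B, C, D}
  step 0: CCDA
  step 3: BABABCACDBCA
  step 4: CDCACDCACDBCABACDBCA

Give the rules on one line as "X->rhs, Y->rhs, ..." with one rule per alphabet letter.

  step 3 ⇒ step 4: BABABCACDBCA ⇒ CD·CA·CD·CA·CD·B·CA·B·A·CD·B·CA
    A ↦ CA
    B ↦ CD
    C ↦ B
    D ↦ A

A->CA, B->CD, C->B, D->A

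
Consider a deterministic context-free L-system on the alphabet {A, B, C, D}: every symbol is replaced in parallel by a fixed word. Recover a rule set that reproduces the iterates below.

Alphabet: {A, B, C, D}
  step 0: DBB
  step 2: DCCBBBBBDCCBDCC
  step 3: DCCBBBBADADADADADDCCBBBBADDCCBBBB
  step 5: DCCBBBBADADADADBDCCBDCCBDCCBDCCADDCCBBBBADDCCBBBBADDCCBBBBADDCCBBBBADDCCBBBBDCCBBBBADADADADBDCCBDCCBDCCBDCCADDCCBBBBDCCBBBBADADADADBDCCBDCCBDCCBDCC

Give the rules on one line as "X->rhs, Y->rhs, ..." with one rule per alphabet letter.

A->B, B->AD, C->BB, D->DCC

  step 2 ⇒ step 3: DCCBBBBBDCCBDCC ⇒ DCC·BB·BB·AD·AD·AD·AD·AD·DCC·BB·BB·AD·DCC·BB·BB
    B ↦ AD
    C ↦ BB
    D ↦ DCC
    A ↦ B  (constrained at step 3)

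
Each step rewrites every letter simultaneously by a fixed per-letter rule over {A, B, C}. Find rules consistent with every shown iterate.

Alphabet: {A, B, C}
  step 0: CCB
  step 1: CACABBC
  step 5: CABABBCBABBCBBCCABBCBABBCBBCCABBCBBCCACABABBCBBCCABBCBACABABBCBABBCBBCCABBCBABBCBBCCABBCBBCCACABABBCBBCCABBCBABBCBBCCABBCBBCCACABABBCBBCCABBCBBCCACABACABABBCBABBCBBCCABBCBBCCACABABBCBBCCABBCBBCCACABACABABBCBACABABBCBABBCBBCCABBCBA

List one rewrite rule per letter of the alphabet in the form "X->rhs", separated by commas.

A->BA, B->BBC, C->CA

  step 0 ⇒ step 1: CCB ⇒ CA·CA·BBC
    B ↦ BBC
    C ↦ CA
    A ↦ BA  (constrained at step 1)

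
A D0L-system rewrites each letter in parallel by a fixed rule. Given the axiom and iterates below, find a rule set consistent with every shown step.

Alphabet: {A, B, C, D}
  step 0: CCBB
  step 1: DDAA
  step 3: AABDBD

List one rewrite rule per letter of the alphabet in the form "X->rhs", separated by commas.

  step 0 ⇒ step 1: CCBB ⇒ D·D·A·A
    B ↦ A
    C ↦ D
    A ↦ DC  (constrained at step 1)
    D ↦ B  (constrained at step 1)

A->DC, B->A, C->D, D->B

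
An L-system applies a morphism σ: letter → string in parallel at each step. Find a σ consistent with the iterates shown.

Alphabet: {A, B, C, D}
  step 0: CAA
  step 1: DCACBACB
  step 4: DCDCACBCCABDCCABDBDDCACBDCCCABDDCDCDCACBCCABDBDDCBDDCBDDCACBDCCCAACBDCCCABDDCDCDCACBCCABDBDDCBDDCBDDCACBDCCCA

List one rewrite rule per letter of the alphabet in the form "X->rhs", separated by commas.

A->ACB, B->CCA, C->DC, D->BD

  step 0 ⇒ step 1: CAA ⇒ DC·ACB·ACB
    A ↦ ACB
    C ↦ DC
    B ↦ CCA  (constrained at step 1)
    D ↦ BD  (constrained at step 1)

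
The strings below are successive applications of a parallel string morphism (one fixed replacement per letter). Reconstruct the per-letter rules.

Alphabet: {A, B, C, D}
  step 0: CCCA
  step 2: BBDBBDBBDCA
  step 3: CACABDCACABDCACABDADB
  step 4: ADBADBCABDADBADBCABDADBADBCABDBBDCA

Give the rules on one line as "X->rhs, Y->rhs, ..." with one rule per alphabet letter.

A->B, B->CA, C->AD, D->BD

  step 3 ⇒ step 4: CACABDCACABDCACABDADB ⇒ AD·B·AD·B·CA·BD·AD·B·AD·B·CA·BD·AD·B·AD·B·CA·BD·B·BD·CA
    A ↦ B
    B ↦ CA
    C ↦ AD
    D ↦ BD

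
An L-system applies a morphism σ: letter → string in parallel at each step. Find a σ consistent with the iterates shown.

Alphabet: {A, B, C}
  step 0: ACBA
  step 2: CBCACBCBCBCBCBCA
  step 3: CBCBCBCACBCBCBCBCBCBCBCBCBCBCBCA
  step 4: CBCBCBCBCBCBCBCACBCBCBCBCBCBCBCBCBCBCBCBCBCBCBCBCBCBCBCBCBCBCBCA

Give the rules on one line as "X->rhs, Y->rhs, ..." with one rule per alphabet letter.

  step 3 ⇒ step 4: CBCBCBCACBCBCBCBCBCBCBCBCBCBCBCA ⇒ CB·CB·CB·CB·CB·CB·CB·CA·CB·CB·CB·CB·CB·CB·CB·CB·CB·CB·CB·CB·CB·CB·CB·CB·CB·CB·CB·CB·CB·CB·CB·CA
    A ↦ CA
    B ↦ CB
    C ↦ CB

A->CA, B->CB, C->CB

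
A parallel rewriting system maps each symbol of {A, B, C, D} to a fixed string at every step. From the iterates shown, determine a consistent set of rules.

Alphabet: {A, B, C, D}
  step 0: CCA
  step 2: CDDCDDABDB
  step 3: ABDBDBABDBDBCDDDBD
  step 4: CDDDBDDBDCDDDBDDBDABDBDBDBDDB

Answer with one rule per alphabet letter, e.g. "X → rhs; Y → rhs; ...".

  step 3 ⇒ step 4: ABDBDBABDBDBCDDDBD ⇒ CD·D·DB·D·DB·D·CD·D·DB·D·DB·D·AB·DB·DB·DB·D·DB
    A ↦ CD
    B ↦ D
    C ↦ AB
    D ↦ DB

A->CD, B->D, C->AB, D->DB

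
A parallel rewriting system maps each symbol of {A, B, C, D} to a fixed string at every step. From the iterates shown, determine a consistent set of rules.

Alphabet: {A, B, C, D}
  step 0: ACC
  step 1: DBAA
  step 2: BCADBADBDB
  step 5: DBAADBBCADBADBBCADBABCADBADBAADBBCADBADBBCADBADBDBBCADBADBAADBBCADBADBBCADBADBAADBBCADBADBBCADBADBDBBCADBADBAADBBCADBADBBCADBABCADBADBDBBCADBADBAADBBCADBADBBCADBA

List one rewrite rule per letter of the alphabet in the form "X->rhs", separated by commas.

A->DB, B->DBA, C->A, D->BCA

  step 1 ⇒ step 2: DBAA ⇒ BCA·DBA·DB·DB
    A ↦ DB
    B ↦ DBA
    D ↦ BCA
  step 0 ⇒ step 1: ACC ⇒ DB·A·A
    C ↦ A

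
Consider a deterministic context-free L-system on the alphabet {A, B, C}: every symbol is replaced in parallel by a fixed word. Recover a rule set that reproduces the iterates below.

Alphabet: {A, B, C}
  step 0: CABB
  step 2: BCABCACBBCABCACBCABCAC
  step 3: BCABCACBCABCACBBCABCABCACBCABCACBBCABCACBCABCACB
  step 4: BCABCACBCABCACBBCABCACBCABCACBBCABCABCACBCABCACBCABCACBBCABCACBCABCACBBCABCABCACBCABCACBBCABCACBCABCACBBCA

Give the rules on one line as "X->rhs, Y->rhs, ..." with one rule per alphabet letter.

  step 3 ⇒ step 4: BCABCACBCABCACBBCABCABCACBCABCACBBCABCACBCABCACB ⇒ BCA·B·CAC·BCA·B·CAC·B·BCA·B·CAC·BCA·B·CAC·B·BCA·BCA·B·CAC·BCA·B·CAC·BCA·B·CAC·B·BCA·B·CAC·BCA·B·CAC·B·BCA·BCA·B·CAC·BCA·B·CAC·B·BCA·B·CAC·BCA·B·CAC·B·BCA
    A ↦ CAC
    B ↦ BCA
    C ↦ B

A->CAC, B->BCA, C->B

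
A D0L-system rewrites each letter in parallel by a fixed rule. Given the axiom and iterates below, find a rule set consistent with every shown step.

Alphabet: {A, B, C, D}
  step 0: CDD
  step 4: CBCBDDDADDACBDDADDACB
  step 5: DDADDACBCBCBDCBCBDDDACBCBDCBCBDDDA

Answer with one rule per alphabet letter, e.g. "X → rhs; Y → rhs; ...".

  step 4 ⇒ step 5: CBCBDDDADDACBDDADDACB ⇒ D·DA·D·DA·CB·CB·CB·D·CB·CB·D·D·DA·CB·CB·D·CB·CB·D·D·DA
    A ↦ D
    B ↦ DA
    C ↦ D
    D ↦ CB

A->D, B->DA, C->D, D->CB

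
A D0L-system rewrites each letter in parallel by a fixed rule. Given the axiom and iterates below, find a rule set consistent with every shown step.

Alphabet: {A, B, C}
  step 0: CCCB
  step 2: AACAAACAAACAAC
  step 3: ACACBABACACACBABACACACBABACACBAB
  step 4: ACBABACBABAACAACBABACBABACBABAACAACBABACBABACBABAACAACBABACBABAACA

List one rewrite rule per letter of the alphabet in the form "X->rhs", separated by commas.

  step 3 ⇒ step 4: ACACBABACACACBABACACACBABACACBAB ⇒ AC·BAB·AC·BAB·A·AC·A·AC·BAB·AC·BAB·AC·BAB·A·AC·A·AC·BAB·AC·BAB·AC·BAB·A·AC·A·AC·BAB·AC·BAB·A·AC·A
    A ↦ AC
    B ↦ A
    C ↦ BAB

A->AC, B->A, C->BAB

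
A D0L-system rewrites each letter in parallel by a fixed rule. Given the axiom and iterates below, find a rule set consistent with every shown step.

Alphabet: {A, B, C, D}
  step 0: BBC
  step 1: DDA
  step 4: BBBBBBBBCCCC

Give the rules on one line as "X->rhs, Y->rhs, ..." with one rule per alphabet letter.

A->BB, B->D, C->A, D->CC

  step 0 ⇒ step 1: BBC ⇒ D·D·A
    B ↦ D
    C ↦ A
    A ↦ BB  (constrained at step 1)
    D ↦ CC  (constrained at step 1)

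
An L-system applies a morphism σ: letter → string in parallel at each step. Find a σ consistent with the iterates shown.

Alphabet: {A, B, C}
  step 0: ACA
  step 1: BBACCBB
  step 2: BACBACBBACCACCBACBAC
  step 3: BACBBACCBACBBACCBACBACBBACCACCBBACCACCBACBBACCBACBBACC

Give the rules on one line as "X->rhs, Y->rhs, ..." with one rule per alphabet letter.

  step 2 ⇒ step 3: BACBACBBACCACCBACBAC ⇒ BAC·BB·ACC·BAC·BB·ACC·BAC·BAC·BB·ACC·ACC·BB·ACC·ACC·BAC·BB·ACC·BAC·BB·ACC
    A ↦ BB
    B ↦ BAC
    C ↦ ACC

A->BB, B->BAC, C->ACC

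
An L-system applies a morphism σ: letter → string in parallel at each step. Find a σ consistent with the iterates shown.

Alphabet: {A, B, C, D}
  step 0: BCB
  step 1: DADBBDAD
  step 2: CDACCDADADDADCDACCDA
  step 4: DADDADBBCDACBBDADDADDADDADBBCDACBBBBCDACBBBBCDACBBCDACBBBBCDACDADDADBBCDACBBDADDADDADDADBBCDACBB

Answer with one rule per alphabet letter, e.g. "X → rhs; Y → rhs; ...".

A->C, B->DAD, C->BB, D->CDA

  step 1 ⇒ step 2: DADBBDAD ⇒ CDA·C·CDA·DAD·DAD·CDA·C·CDA
    A ↦ C
    B ↦ DAD
    D ↦ CDA
  step 0 ⇒ step 1: BCB ⇒ DAD·BB·DAD
    C ↦ BB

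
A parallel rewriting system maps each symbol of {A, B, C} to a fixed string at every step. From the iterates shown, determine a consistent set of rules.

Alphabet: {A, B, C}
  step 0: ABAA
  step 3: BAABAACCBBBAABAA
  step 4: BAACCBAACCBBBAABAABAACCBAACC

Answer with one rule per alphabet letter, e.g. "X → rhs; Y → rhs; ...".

  step 3 ⇒ step 4: BAABAACCBBBAABAA ⇒ BAA·C·C·BAA·C·C·B·B·BAA·BAA·BAA·C·C·BAA·C·C
    A ↦ C
    B ↦ BAA
    C ↦ B

A->C, B->BAA, C->B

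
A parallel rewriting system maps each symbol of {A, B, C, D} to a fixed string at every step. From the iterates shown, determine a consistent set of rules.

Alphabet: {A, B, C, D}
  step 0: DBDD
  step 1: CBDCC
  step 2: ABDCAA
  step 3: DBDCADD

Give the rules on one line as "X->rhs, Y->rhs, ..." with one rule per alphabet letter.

A->D, B->BD, C->A, D->C

  step 2 ⇒ step 3: ABDCAA ⇒ D·BD·C·A·D·D
    A ↦ D
    B ↦ BD
    C ↦ A
    D ↦ C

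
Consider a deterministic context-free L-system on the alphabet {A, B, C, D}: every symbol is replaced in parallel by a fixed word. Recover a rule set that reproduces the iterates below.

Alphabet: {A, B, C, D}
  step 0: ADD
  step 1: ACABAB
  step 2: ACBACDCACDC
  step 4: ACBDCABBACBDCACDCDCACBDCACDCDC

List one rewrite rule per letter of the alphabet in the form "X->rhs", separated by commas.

A->AC, B->DC, C->B, D->AB

  step 1 ⇒ step 2: ACABAB ⇒ AC·B·AC·DC·AC·DC
    A ↦ AC
    B ↦ DC
    C ↦ B
  step 0 ⇒ step 1: ADD ⇒ AC·AB·AB
    D ↦ AB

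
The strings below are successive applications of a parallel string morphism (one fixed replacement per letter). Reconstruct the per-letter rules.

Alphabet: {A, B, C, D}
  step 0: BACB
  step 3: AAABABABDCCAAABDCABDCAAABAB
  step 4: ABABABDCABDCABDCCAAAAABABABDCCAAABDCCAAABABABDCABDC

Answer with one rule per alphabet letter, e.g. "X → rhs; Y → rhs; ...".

A->AB, B->DC, C->AA, D->C

  step 3 ⇒ step 4: AAABABABDCCAAABDCABDCAAABAB ⇒ AB·AB·AB·DC·AB·DC·AB·DC·C·AA·AA·AB·AB·AB·DC·C·AA·AB·DC·C·AA·AB·AB·AB·DC·AB·DC
    A ↦ AB
    B ↦ DC
    C ↦ AA
    D ↦ C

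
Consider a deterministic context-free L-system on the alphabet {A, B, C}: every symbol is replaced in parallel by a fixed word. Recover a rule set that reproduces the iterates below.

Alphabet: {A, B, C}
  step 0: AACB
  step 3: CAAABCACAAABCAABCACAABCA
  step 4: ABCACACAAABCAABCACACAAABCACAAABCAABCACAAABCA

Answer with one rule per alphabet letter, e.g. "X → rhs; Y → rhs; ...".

A->CA, B->A, C->AB

  step 3 ⇒ step 4: CAAABCACAAABCAABCACAABCA ⇒ AB·CA·CA·CA·A·AB·CA·AB·CA·CA·CA·A·AB·CA·CA·A·AB·CA·AB·CA·CA·A·AB·CA
    A ↦ CA
    B ↦ A
    C ↦ AB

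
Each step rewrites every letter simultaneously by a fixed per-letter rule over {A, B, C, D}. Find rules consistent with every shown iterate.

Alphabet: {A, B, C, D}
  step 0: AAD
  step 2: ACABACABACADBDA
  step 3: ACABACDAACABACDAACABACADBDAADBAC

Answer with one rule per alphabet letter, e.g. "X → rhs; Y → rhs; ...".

A->AC, B->DA, C->AB, D->ADB

  step 2 ⇒ step 3: ACABACABACADBDA ⇒ AC·AB·AC·DA·AC·AB·AC·DA·AC·AB·AC·ADB·DA·ADB·AC
    A ↦ AC
    B ↦ DA
    C ↦ AB
    D ↦ ADB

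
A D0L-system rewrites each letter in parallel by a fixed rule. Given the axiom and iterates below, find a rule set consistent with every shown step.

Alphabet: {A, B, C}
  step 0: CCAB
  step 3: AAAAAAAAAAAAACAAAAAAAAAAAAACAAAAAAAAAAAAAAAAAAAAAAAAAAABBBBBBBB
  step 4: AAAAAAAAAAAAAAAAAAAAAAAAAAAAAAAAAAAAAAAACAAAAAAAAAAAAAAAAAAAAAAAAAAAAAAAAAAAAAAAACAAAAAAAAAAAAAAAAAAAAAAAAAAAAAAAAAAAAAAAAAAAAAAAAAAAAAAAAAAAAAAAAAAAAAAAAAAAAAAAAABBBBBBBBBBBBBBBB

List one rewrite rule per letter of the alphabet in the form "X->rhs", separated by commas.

A->AAA, B->BB, C->AC

  step 3 ⇒ step 4: AAAAAAAAAAAAACAAAAAAAAAAAAACAAAAAAAAAAAAAAAAAAAAAAAAAAABBBBBBBB ⇒ AAA·AAA·AAA·AAA·AAA·AAA·AAA·AAA·AAA·AAA·AAA·AAA·AAA·AC·AAA·AAA·AAA·AAA·AAA·AAA·AAA·AAA·AAA·AAA·AAA·AAA·AAA·AC·AAA·AAA·AAA·AAA·AAA·AAA·AAA·AAA·AAA·AAA·AAA·AAA·AAA·AAA·AAA·AAA·AAA·AAA·AAA·AAA·AAA·AAA·AAA·AAA·AAA·AAA·AAA·BB·BB·BB·BB·BB·BB·BB·BB
    A ↦ AAA
    B ↦ BB
    C ↦ AC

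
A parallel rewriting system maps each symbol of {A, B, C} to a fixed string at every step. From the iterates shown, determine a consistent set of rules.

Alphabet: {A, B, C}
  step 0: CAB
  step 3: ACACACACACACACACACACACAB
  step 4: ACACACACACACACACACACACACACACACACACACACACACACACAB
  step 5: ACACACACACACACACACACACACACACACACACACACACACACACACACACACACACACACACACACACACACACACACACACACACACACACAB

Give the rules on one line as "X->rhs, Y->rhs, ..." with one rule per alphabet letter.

  step 4 ⇒ step 5: ACACACACACACACACACACACACACACACACACACACACACACACAB ⇒ AC·AC·AC·AC·AC·AC·AC·AC·AC·AC·AC·AC·AC·AC·AC·AC·AC·AC·AC·AC·AC·AC·AC·AC·AC·AC·AC·AC·AC·AC·AC·AC·AC·AC·AC·AC·AC·AC·AC·AC·AC·AC·AC·AC·AC·AC·AC·AB
    A ↦ AC
    B ↦ AB
    C ↦ AC

A->AC, B->AB, C->AC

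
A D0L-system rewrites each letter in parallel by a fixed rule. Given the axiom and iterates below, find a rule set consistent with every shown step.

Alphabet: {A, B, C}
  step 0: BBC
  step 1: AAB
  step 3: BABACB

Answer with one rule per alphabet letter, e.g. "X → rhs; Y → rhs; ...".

A->CB, B->A, C->B

  step 0 ⇒ step 1: BBC ⇒ A·A·B
    B ↦ A
    C ↦ B
    A ↦ CB  (constrained at step 1)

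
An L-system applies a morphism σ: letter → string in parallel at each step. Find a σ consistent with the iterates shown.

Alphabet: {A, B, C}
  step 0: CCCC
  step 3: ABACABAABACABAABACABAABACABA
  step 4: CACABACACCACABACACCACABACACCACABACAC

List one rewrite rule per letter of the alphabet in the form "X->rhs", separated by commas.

  step 3 ⇒ step 4: ABACABAABACABAABACABAABACABA ⇒ C·A·C·ABA·C·A·C·C·A·C·ABA·C·A·C·C·A·C·ABA·C·A·C·C·A·C·ABA·C·A·C
    A ↦ C
    B ↦ A
    C ↦ ABA

A->C, B->A, C->ABA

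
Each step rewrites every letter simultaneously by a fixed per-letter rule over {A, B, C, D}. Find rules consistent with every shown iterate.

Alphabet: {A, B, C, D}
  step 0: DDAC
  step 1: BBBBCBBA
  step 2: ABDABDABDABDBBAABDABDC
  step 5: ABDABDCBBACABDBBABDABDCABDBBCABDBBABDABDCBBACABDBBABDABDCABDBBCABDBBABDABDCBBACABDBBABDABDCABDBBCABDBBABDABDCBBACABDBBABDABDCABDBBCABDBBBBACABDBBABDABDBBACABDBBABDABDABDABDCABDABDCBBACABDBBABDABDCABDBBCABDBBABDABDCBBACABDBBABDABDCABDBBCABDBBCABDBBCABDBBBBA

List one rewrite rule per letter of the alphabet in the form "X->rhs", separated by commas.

A->C, B->ABD, C->BBA, D->BB

  step 1 ⇒ step 2: BBBBCBBA ⇒ ABD·ABD·ABD·ABD·BBA·ABD·ABD·C
    A ↦ C
    B ↦ ABD
    C ↦ BBA
  step 0 ⇒ step 1: DDAC ⇒ BB·BB·C·BBA
    D ↦ BB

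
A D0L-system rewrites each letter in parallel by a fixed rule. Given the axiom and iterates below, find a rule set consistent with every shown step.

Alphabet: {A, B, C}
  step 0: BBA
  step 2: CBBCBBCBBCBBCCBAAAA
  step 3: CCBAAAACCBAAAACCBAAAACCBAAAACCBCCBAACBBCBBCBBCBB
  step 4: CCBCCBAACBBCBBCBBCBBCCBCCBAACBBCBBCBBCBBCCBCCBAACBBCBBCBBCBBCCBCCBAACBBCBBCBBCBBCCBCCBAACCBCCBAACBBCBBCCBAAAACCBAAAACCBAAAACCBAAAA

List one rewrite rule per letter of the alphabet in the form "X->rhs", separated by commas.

A->CBB, B->AA, C->CCB

  step 3 ⇒ step 4: CCBAAAACCBAAAACCBAAAACCBAAAACCBCCBAACBBCBBCBBCBB ⇒ CCB·CCB·AA·CBB·CBB·CBB·CBB·CCB·CCB·AA·CBB·CBB·CBB·CBB·CCB·CCB·AA·CBB·CBB·CBB·CBB·CCB·CCB·AA·CBB·CBB·CBB·CBB·CCB·CCB·AA·CCB·CCB·AA·CBB·CBB·CCB·AA·AA·CCB·AA·AA·CCB·AA·AA·CCB·AA·AA
    A ↦ CBB
    B ↦ AA
    C ↦ CCB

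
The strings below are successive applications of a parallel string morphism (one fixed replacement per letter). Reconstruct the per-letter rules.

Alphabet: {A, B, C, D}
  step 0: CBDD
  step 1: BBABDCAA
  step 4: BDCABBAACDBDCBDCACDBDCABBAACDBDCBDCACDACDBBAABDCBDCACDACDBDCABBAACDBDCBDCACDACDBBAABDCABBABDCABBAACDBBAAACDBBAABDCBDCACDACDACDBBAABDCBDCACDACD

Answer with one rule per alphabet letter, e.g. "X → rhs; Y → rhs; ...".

A->ACD, B->BDC, C->BBA, D->A

  step 0 ⇒ step 1: CBDD ⇒ BBA·BDC·A·A
    B ↦ BDC
    C ↦ BBA
    D ↦ A
    A ↦ ACD  (constrained at step 1)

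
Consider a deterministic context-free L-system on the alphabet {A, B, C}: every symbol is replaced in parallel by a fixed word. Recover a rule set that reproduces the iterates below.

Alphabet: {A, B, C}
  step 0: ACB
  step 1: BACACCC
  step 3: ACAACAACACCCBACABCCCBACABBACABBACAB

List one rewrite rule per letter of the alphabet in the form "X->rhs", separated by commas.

A->B, B->CCC, C->ACA

  step 0 ⇒ step 1: ACB ⇒ B·ACA·CCC
    A ↦ B
    B ↦ CCC
    C ↦ ACA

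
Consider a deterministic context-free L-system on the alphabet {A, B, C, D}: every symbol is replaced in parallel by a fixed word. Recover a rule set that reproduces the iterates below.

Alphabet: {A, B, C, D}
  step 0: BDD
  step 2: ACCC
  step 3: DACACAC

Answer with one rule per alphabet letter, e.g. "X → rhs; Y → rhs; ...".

A->D, B->C, C->AC, D->B

  step 2 ⇒ step 3: ACCC ⇒ D·AC·AC·AC
    A ↦ D
    C ↦ AC
    B ↦ C  (constrained at step 0)
    D ↦ B  (constrained at step 0)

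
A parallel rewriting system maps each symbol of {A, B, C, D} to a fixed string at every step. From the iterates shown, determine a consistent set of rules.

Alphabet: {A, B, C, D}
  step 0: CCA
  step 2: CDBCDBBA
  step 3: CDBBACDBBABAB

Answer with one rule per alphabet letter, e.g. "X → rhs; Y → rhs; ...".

A->B, B->BA, C->CD, D->B

  step 2 ⇒ step 3: CDBCDBBA ⇒ CD·B·BA·CD·B·BA·BA·B
    A ↦ B
    B ↦ BA
    C ↦ CD
    D ↦ B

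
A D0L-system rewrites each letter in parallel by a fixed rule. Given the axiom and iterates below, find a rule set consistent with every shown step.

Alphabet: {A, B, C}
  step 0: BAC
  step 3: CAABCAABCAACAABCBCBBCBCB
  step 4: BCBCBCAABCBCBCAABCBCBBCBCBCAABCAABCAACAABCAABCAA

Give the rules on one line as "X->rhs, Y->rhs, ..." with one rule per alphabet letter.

A->CB, B->CAA, C->B

  step 3 ⇒ step 4: CAABCAABCAACAABCBCBBCBCB ⇒ B·CB·CB·CAA·B·CB·CB·CAA·B·CB·CB·B·CB·CB·CAA·B·CAA·B·CAA·CAA·B·CAA·B·CAA
    A ↦ CB
    B ↦ CAA
    C ↦ B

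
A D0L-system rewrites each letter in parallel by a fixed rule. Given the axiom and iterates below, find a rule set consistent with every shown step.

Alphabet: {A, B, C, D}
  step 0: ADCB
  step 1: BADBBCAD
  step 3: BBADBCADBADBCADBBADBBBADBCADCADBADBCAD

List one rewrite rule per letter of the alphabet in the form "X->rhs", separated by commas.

  step 0 ⇒ step 1: ADCB ⇒ BAD·B·B·CAD
    A ↦ BAD
    B ↦ CAD
    C ↦ B
    D ↦ B

A->BAD, B->CAD, C->B, D->B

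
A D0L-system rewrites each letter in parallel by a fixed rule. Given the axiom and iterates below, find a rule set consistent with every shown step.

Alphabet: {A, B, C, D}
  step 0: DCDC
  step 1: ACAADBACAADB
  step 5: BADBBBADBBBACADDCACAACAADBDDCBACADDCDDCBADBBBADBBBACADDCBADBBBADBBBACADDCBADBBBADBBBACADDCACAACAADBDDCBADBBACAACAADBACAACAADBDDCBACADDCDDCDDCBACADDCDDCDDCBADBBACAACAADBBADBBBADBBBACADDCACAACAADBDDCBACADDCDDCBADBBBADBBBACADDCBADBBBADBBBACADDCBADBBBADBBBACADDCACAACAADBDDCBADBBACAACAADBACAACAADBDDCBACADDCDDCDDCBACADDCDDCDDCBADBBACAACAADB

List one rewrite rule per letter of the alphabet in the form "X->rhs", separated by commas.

A->B, B->DDC, C->ADB, D->ACA

  step 0 ⇒ step 1: DCDC ⇒ ACA·ADB·ACA·ADB
    C ↦ ADB
    D ↦ ACA
    A ↦ B  (constrained at step 1)
    B ↦ DDC  (constrained at step 1)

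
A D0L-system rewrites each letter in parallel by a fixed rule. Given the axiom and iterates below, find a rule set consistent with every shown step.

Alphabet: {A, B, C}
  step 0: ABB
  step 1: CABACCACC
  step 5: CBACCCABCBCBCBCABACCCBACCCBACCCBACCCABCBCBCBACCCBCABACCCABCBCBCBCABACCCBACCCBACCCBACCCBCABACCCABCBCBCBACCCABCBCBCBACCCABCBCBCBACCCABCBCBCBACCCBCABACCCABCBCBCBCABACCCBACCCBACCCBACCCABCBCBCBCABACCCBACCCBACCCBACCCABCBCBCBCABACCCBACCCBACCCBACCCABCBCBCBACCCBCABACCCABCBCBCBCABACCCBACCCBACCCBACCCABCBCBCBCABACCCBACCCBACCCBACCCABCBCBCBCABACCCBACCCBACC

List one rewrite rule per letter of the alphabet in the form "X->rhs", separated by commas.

A->CAB, B->ACC, C->CB

  step 0 ⇒ step 1: ABB ⇒ CAB·ACC·ACC
    A ↦ CAB
    B ↦ ACC
    C ↦ CB  (constrained at step 1)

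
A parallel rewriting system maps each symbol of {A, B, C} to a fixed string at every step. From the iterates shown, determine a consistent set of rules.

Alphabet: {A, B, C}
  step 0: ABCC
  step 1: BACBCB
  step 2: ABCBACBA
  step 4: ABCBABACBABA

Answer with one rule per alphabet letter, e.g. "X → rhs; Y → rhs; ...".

  step 1 ⇒ step 2: BACBCB ⇒ A·B·CB·A·CB·A
    A ↦ B
    B ↦ A
    C ↦ CB

A->B, B->A, C->CB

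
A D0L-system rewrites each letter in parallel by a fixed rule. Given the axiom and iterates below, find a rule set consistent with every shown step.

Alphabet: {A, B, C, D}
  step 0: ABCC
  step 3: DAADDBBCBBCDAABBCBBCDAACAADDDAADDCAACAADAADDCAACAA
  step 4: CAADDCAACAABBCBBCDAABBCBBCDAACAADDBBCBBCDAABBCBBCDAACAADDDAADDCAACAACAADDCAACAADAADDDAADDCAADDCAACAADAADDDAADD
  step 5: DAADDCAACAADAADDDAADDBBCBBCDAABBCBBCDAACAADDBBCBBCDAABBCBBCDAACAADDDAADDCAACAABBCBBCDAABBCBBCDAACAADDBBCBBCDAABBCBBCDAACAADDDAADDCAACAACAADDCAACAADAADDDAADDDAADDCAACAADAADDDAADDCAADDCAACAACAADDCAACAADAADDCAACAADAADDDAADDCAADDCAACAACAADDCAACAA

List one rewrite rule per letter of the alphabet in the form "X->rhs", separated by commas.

A->D, B->BBC, C->DAA, D->CAA

  step 4 ⇒ step 5: CAADDCAACAABBCBBCDAABBCBBCDAACAADDBBCBBCDAABBCBBCDAACAADDDAADDCAACAACAADDCAACAADAADDDAADDCAADDCAACAADAADDDAADD ⇒ DAA·D·D·CAA·CAA·DAA·D·D·DAA·D·D·BBC·BBC·DAA·BBC·BBC·DAA·CAA·D·D·BBC·BBC·DAA·BBC·BBC·DAA·CAA·D·D·DAA·D·D·CAA·CAA·BBC·BBC·DAA·BBC·BBC·DAA·CAA·D·D·BBC·BBC·DAA·BBC·BBC·DAA·CAA·D·D·DAA·D·D·CAA·CAA·CAA·D·D·CAA·CAA·DAA·D·D·DAA·D·D·DAA·D·D·CAA·CAA·DAA·D·D·DAA·D·D·CAA·D·D·CAA·CAA·CAA·D·D·CAA·CAA·DAA·D·D·CAA·CAA·DAA·D·D·DAA·D·D·CAA·D·D·CAA·CAA·CAA·D·D·CAA·CAA
    A ↦ D
    B ↦ BBC
    C ↦ DAA
    D ↦ CAA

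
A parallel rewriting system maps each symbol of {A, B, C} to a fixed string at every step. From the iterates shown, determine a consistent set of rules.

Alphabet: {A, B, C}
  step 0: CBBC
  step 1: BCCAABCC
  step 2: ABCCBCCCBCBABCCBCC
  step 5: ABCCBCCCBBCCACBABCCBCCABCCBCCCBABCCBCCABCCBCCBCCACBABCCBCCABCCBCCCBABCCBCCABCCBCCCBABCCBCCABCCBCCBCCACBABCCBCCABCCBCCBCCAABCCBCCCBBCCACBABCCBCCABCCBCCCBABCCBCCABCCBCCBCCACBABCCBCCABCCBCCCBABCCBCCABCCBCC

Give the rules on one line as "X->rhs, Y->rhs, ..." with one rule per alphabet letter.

  step 1 ⇒ step 2: BCCAABCC ⇒ A·BCC·BCC·CB·CB·A·BCC·BCC
    A ↦ CB
    B ↦ A
    C ↦ BCC

A->CB, B->A, C->BCC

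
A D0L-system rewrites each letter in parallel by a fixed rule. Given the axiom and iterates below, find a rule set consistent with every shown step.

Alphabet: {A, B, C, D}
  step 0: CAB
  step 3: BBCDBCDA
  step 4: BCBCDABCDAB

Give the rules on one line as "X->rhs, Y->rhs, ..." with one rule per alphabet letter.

  step 3 ⇒ step 4: BBCDBCDA ⇒ BC·BC·D·A·BC·D·A·B
    A ↦ B
    B ↦ BC
    C ↦ D
    D ↦ A

A->B, B->BC, C->D, D->A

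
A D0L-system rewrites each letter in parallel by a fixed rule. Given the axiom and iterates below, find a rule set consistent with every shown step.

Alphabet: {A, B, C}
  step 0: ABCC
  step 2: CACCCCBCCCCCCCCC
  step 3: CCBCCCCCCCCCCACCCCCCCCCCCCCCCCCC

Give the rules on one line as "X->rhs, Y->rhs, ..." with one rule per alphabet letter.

  step 2 ⇒ step 3: CACCCCBCCCCCCCCC ⇒ CC·BC·CC·CC·CC·CC·CA·CC·CC·CC·CC·CC·CC·CC·CC·CC
    A ↦ BC
    B ↦ CA
    C ↦ CC

A->BC, B->CA, C->CC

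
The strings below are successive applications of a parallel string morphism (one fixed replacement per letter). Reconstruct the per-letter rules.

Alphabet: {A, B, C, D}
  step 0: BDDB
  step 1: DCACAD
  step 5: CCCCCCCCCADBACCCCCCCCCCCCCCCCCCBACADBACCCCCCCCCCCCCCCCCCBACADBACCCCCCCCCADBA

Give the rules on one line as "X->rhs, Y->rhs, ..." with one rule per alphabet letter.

A->BA, B->D, C->CC, D->CA

  step 0 ⇒ step 1: BDDB ⇒ D·CA·CA·D
    B ↦ D
    D ↦ CA
    A ↦ BA  (constrained at step 1)
    C ↦ CC  (constrained at step 1)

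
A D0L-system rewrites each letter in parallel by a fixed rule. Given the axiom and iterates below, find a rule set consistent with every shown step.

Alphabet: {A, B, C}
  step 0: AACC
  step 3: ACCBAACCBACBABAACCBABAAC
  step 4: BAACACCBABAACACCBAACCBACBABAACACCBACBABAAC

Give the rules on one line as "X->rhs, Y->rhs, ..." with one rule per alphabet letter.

A->BA, B->C, C->AC

  step 3 ⇒ step 4: ACCBAACCBACBABAACCBABAAC ⇒ BA·AC·AC·C·BA·BA·AC·AC·C·BA·AC·C·BA·C·BA·BA·AC·AC·C·BA·C·BA·BA·AC
    A ↦ BA
    B ↦ C
    C ↦ AC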